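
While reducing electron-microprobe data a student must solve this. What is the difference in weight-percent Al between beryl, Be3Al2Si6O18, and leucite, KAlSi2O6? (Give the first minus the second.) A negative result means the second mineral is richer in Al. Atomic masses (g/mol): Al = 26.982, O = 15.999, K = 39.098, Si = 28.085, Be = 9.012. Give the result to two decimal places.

-2.32 percentage points

First mineral: 53.964 g Al in 537.492 g formula = 10.04 wt% Al.
Second mineral: 26.982 g Al in 218.244 g formula = 12.36 wt% Al.
10.04% − 12.36% gives a difference of -2.32 percentage points.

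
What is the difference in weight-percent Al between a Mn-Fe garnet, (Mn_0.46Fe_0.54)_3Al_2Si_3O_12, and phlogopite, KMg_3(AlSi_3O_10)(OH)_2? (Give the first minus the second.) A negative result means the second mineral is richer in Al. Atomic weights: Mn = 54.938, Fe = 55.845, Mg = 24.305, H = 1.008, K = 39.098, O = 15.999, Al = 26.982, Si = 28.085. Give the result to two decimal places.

First mineral: 53.964 g Al in 496.490 g formula = 10.87 wt% Al.
Second mineral: 26.982 g Al in 417.254 g formula = 6.47 wt% Al.
10.87% − 6.47% gives a difference of 4.40 percentage points.

4.40 percentage points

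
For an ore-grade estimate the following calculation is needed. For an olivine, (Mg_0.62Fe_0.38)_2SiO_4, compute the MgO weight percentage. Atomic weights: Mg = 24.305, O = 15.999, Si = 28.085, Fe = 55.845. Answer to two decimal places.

30.35 wt%

Molar mass of (Mg_0.62Fe_0.38)_2SiO_4 = 1.24·24.305 + 0.76·55.845 + 1·28.085 + 4·15.999 = 164.661 g/mol.
Each formula unit contains 1.24 Mg, equivalent to 1.24/1 = 1.2400 mol MgO.
M(MgO) = 1×24.305 + 1×15.999 = 40.304 g/mol.
Mass of MgO per formula unit = 1.2400 × 40.304 = 49.977 g.
MgO wt% = 49.977 / 164.661 × 100 = 30.35%.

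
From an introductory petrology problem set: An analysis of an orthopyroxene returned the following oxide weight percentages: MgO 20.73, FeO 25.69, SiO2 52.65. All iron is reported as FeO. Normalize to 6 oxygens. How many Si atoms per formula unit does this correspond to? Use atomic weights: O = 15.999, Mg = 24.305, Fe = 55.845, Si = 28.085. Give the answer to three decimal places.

2.003 Si apfu

20.73 wt% MgO ÷ 40.304 g/mol = 0.51434 mol, giving 0.51434 Mg and 0.51434 O.
25.69 wt% FeO ÷ 71.844 g/mol = 0.35758 mol, giving 0.35758 Fe and 0.35758 O.
52.65 wt% SiO2 ÷ 60.083 g/mol = 0.87629 mol, giving 0.87629 Si and 1.75258 O.
Oxygen sums to 2.62450; scaling by 6/2.62450 = 2.28615 puts the formula on 6 O.
Si: 0.87629 × 2.28615 = 2.003 atoms per formula unit.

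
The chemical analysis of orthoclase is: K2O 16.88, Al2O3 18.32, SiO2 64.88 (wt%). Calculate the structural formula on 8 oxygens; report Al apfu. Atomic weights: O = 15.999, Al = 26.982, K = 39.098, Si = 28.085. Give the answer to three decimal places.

K2O (M=94.195): mol = 0.17920; K = 0.35840, O = 0.17920.
Al2O3 (M=101.961): mol = 0.17968; Al = 0.35936, O = 0.53904.
SiO2 (M=60.083): mol = 1.07984; Si = 1.07984, O = 2.15968.
ΣO = 2.87792; factor = 8/ΣO = 2.77979.
Al apfu = 0.35936 × 2.77979 = 0.999.

0.999 Al apfu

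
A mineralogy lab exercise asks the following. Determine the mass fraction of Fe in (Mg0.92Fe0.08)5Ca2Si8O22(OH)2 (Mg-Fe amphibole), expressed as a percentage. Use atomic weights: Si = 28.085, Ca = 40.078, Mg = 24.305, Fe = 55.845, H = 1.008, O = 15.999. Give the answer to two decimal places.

Molar mass of (Mg0.92Fe0.08)5Ca2Si8O22(OH)2: 4.60·24.305 + 0.40·55.845 + 2·40.078 + 8·28.085 + 24·15.999 + 2·1.008 = 824.969 g/mol.
Mass of Fe per formula unit: 0.40 × 55.845 = 22.338 g.
Weight fraction Fe = 22.338 / 824.969 = 0.0271.

2.71 mass %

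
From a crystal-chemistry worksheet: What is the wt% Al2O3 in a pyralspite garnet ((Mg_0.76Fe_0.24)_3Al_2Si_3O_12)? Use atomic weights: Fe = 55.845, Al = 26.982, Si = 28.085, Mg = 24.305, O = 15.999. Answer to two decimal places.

Molar mass of (Mg_0.76Fe_0.24)_3Al_2Si_3O_12 = 2.28×24.305 + 0.72×55.845 + 2×26.982 + 3×28.085 + 12×15.999 = 425.831 g/mol.
Each formula unit contains 2 Al, equivalent to 2/2 = 1.0000 mol Al2O3.
M(Al2O3) = 2×26.982 + 3×15.999 = 101.961 g/mol.
Mass of Al2O3 per formula unit = 1.0000 × 101.961 = 101.961 g.
Al2O3 wt% = 101.961 / 425.831 × 100 = 23.94%.

23.94 wt%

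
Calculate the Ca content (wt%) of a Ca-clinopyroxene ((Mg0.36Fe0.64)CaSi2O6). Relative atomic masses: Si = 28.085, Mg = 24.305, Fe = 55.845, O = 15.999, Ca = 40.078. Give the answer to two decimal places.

16.93 wt%

M((Mg0.36Fe0.64)CaSi2O6) = 236.733 g/mol.
Ca contributes 1 × 40.078 = 40.078 g per mole.
40.078/236.733 = 0.1693 → 16.93%.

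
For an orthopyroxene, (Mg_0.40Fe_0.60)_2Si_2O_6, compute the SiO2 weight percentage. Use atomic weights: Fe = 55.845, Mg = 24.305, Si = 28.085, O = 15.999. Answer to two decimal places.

50.36 wt%

Formula mass = 238.622 g/mol.
2 Si → 2.0000 mol SiO2 per formula unit; M(SiO2) = 60.083, so SiO2 mass = 120.166 g.
120.166/238.622 × 100 = 50.36 wt%.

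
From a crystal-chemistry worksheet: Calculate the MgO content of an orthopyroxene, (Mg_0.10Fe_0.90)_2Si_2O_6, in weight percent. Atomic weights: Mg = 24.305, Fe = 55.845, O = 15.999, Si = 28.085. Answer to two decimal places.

Molar mass of (Mg_0.10Fe_0.90)_2Si_2O_6 = 0.20*24.305 + 1.80*55.845 + 2*28.085 + 6*15.999 = 257.546 g/mol.
Each formula unit contains 0.20 Mg, equivalent to 0.20/1 = 0.2000 mol MgO.
M(MgO) = 1×24.305 + 1×15.999 = 40.304 g/mol.
Mass of MgO per formula unit = 0.2000 × 40.304 = 8.061 g.
MgO wt% = 8.061 / 257.546 × 100 = 3.13%.

3.13 wt%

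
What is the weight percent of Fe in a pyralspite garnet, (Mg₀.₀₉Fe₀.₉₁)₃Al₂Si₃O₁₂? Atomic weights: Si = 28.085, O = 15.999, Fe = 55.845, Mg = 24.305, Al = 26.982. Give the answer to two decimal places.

31.16 wt%

Molar mass of (Mg₀.₀₉Fe₀.₉₁)₃Al₂Si₃O₁₂: 0.27·24.305 + 2.73·55.845 + 2·26.982 + 3·28.085 + 12·15.999 = 489.226 g/mol.
Mass of Fe per formula unit: 2.73 × 55.845 = 152.457 g.
Weight fraction Fe = 152.457 / 489.226 = 0.3116.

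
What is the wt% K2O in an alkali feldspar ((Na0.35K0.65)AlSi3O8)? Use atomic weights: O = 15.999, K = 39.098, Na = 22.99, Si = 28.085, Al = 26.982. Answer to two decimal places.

11.23 wt%

Molar mass of (Na0.35K0.65)AlSi3O8 = 0.35*22.99 + 0.65*39.098 + 1*26.982 + 3*28.085 + 8*15.999 = 272.689 g/mol.
Each formula unit contains 0.65 K, equivalent to 0.65/2 = 0.3250 mol K2O.
M(K2O) = 2×39.098 + 1×15.999 = 94.195 g/mol.
Mass of K2O per formula unit = 0.3250 × 94.195 = 30.613 g.
K2O wt% = 30.613 / 272.689 × 100 = 11.23%.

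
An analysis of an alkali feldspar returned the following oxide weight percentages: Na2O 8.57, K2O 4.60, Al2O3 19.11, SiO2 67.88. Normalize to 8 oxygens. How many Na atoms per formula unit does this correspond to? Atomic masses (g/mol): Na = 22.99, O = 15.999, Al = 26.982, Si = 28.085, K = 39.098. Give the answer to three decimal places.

Na2O (M=61.979): mol = 0.13827; Na = 0.27654, O = 0.13827.
K2O (M=94.195): mol = 0.04883; K = 0.09766, O = 0.04883.
Al2O3 (M=101.961): mol = 0.18742; Al = 0.37484, O = 0.56226.
SiO2 (M=60.083): mol = 1.12977; Si = 1.12977, O = 2.25954.
ΣO = 3.00890; factor = 8/ΣO = 2.65878.
Na apfu = 0.27654 × 2.65878 = 0.735.

0.735 Na apfu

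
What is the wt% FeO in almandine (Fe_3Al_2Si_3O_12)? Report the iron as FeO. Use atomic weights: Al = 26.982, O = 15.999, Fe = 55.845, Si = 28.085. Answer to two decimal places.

Molar mass of Fe_3Al_2Si_3O_12 = 3×55.845 + 2×26.982 + 3×28.085 + 12×15.999 = 497.742 g/mol.
Each formula unit contains 3 Fe, equivalent to 3/1 = 3.0000 mol FeO.
M(FeO) = 1×55.845 + 1×15.999 = 71.844 g/mol.
Mass of FeO per formula unit = 3.0000 × 71.844 = 215.532 g.
FeO wt% = 215.532 / 497.742 × 100 = 43.30%.

43.30 wt%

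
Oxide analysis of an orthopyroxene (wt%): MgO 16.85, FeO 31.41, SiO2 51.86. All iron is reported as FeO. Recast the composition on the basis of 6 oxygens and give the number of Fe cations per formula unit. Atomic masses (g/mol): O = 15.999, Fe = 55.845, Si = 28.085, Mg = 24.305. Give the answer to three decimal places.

1.016 Fe apfu

MgO: 16.85/40.304 = 0.41807 mol → 0.41807 mol Mg, 0.41807 mol O.
FeO: 31.41/71.844 = 0.43720 mol → 0.43720 mol Fe, 0.43720 mol O.
SiO2: 51.86/60.083 = 0.86314 mol → 0.86314 mol Si, 1.72628 mol O.
Total oxygen = 2.58155 mol. Normalization factor = 6/2.58155 = 2.32419.
Fe per 6 O = 0.43720 × 2.32419 = 1.016.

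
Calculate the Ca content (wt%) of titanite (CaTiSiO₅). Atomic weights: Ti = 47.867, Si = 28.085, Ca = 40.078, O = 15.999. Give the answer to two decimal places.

Formula mass = 1·40.078 + 1·47.867 + 1·28.085 + 5·15.999 = 196.025 g/mol, of which 40.078 g is Ca.
So Ca makes up 40.078/196.025 = 0.2045 of the mass, i.e. 20.45%.

20.45 wt%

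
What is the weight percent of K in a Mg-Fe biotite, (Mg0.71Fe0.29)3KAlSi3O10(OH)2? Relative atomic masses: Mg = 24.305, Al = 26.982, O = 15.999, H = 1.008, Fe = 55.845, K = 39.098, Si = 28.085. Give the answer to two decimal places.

8.79 weight percent

M((Mg0.71Fe0.29)3KAlSi3O10(OH)2) = 444.694 g/mol.
K contributes 1 × 39.098 = 39.098 g per mole.
39.098/444.694 = 0.0879 → 8.79%.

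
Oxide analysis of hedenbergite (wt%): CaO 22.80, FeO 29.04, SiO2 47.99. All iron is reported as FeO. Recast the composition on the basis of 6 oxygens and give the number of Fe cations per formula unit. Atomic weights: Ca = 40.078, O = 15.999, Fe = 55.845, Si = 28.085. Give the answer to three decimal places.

1.007 Fe apfu

22.80 wt% CaO ÷ 56.077 g/mol = 0.40658 mol, giving 0.40658 Ca and 0.40658 O.
29.04 wt% FeO ÷ 71.844 g/mol = 0.40421 mol, giving 0.40421 Fe and 0.40421 O.
47.99 wt% SiO2 ÷ 60.083 g/mol = 0.79873 mol, giving 0.79873 Si and 1.59746 O.
Oxygen sums to 2.40825; scaling by 6/2.40825 = 2.49144 puts the formula on 6 O.
Fe: 0.40421 × 2.49144 = 1.007 atoms per formula unit.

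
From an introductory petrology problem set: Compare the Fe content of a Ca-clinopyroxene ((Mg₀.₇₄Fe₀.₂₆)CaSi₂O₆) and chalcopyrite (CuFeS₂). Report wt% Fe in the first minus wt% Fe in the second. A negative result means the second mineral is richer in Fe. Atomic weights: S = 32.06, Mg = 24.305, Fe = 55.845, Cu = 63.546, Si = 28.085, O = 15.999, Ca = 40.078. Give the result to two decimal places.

-23.97 percentage points

First mineral: 14.520 g Fe in 224.747 g formula = 6.46 wt% Fe.
Second mineral: 55.845 g Fe in 183.511 g formula = 30.43 wt% Fe.
6.46% − 30.43% gives a difference of -23.97 percentage points.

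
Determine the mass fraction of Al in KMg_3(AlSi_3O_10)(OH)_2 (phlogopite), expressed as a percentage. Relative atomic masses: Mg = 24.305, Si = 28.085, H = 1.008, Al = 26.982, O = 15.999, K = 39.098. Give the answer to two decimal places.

6.47 wt%

M(KMg_3(AlSi_3O_10)(OH)_2) = 417.254 g/mol.
Al contributes 1 × 26.982 = 26.982 g per mole.
26.982/417.254 = 0.0647 → 6.47%.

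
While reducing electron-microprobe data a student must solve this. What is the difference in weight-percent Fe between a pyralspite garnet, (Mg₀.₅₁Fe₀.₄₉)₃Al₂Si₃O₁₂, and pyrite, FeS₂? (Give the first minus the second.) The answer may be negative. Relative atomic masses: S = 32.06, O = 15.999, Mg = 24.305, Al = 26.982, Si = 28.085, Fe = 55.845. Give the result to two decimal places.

M((Mg₀.₅₁Fe₀.₄₉)₃Al₂Si₃O₁₂) = 449.486 g/mol, so wt% Fe = 82.092/449.486 × 100 = 18.26%.
M(FeS₂) = 119.965 g/mol, so wt% Fe = 55.845/119.965 × 100 = 46.55%.
18.26 − 46.55 = -28.29 pp.

-28.29 percentage points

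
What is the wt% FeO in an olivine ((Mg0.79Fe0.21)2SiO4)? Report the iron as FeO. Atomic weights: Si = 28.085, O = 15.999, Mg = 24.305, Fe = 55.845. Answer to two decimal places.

19.60 wt%

Formula mass = 153.938 g/mol.
0.42 Fe → 0.4200 mol FeO per formula unit; M(FeO) = 71.844, so FeO mass = 30.174 g.
30.174/153.938 × 100 = 19.60 wt%.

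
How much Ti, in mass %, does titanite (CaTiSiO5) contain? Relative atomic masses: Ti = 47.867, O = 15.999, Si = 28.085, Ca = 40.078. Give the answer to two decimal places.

24.42 mass %

Molar mass of CaTiSiO5: 1·40.078 + 1·47.867 + 1·28.085 + 5·15.999 = 196.025 g/mol.
Mass of Ti per formula unit: 1 × 47.867 = 47.867 g.
Weight fraction Ti = 47.867 / 196.025 = 0.2442.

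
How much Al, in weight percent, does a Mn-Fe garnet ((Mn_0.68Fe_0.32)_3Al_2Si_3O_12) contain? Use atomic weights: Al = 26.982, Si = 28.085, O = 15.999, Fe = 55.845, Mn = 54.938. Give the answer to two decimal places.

Formula mass = 2.04·54.938 + 0.96·55.845 + 2·26.982 + 3·28.085 + 12·15.999 = 495.892 g/mol, of which 53.964 g is Al.
So Al makes up 53.964/495.892 = 0.1088 of the mass, i.e. 10.88%.

10.88 weight percent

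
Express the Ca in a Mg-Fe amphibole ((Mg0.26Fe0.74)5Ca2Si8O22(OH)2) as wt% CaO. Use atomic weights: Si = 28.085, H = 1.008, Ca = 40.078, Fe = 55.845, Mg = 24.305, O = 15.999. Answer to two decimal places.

Formula mass = 929.051 g/mol.
2 Ca → 2.0000 mol CaO per formula unit; M(CaO) = 56.077, so CaO mass = 112.154 g.
112.154/929.051 × 100 = 12.07 wt%.

12.07 wt%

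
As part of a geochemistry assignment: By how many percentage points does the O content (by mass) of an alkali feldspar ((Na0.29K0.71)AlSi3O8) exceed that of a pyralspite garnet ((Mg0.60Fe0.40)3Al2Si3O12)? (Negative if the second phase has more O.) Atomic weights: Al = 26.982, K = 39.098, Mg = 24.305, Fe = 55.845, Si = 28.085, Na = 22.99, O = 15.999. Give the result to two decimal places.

M((Na0.29K0.71)AlSi3O8) = 273.656 g/mol, so wt% O = 127.992/273.656 × 100 = 46.77%.
M((Mg0.60Fe0.40)3Al2Si3O12) = 440.970 g/mol, so wt% O = 191.988/440.970 × 100 = 43.54%.
46.77 − 43.54 = 3.23 pp.

3.23 percentage points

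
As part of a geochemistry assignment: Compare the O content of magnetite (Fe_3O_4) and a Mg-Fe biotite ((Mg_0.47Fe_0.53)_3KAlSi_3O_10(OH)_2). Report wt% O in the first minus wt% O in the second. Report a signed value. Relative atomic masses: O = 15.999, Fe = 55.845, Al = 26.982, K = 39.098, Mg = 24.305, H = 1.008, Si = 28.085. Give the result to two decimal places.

M(Fe_3O_4) = 231.531 g/mol, so wt% O = 63.996/231.531 × 100 = 27.64%.
M((Mg_0.47Fe_0.53)_3KAlSi_3O_10(OH)_2) = 467.403 g/mol, so wt% O = 191.988/467.403 × 100 = 41.08%.
27.64 − 41.08 = -13.44 pp.

-13.44 percentage points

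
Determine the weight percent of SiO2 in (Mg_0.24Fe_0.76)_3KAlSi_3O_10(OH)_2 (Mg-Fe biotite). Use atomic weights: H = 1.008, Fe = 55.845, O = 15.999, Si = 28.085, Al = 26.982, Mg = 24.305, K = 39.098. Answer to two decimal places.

Formula mass = 489.165 g/mol.
3 Si → 3.0000 mol SiO2 per formula unit; M(SiO2) = 60.083, so SiO2 mass = 180.249 g.
180.249/489.165 × 100 = 36.85 wt%.

36.85 wt%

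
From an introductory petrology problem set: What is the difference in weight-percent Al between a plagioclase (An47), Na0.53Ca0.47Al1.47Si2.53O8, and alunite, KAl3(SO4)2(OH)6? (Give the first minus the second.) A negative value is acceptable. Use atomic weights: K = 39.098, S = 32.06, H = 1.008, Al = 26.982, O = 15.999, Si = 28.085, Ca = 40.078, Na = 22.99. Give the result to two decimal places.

M(Na0.53Ca0.47Al1.47Si2.53O8) = 269.732 g/mol, so wt% Al = 39.664/269.732 × 100 = 14.70%.
M(KAl3(SO4)2(OH)6) = 414.198 g/mol, so wt% Al = 80.946/414.198 × 100 = 19.54%.
14.70 − 19.54 = -4.84 pp.

-4.84 percentage points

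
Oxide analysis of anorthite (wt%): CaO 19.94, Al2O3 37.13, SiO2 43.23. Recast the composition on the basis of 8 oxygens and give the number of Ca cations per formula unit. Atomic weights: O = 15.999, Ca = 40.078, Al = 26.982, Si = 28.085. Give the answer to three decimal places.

19.94 wt% CaO ÷ 56.077 g/mol = 0.35558 mol, giving 0.35558 Ca and 0.35558 O.
37.13 wt% Al2O3 ÷ 101.961 g/mol = 0.36416 mol, giving 0.72832 Al and 1.09248 O.
43.23 wt% SiO2 ÷ 60.083 g/mol = 0.71950 mol, giving 0.71950 Si and 1.43900 O.
Oxygen sums to 2.88706; scaling by 8/2.88706 = 2.77099 puts the formula on 8 O.
Ca: 0.35558 × 2.77099 = 0.985 atoms per formula unit.

0.985 Ca apfu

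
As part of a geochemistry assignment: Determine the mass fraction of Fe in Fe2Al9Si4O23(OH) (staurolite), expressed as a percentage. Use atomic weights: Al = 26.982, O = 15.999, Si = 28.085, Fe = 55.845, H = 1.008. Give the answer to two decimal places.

M(Fe2Al9Si4O23(OH)) = 851.852 g/mol.
Fe contributes 2 × 55.845 = 111.690 g per mole.
111.690/851.852 = 0.1311 → 13.11%.

13.11 weight percent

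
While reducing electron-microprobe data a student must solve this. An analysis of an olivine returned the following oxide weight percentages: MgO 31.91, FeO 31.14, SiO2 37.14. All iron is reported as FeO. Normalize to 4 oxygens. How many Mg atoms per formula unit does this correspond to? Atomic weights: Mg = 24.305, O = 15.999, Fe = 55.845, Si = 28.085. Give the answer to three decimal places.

1.287 Mg apfu

MgO: 31.91/40.304 = 0.79173 mol → 0.79173 mol Mg, 0.79173 mol O.
FeO: 31.14/71.844 = 0.43344 mol → 0.43344 mol Fe, 0.43344 mol O.
SiO2: 37.14/60.083 = 0.61814 mol → 0.61814 mol Si, 1.23628 mol O.
Total oxygen = 2.46145 mol. Normalization factor = 4/2.46145 = 1.62506.
Mg per 4 O = 0.79173 × 1.62506 = 1.287.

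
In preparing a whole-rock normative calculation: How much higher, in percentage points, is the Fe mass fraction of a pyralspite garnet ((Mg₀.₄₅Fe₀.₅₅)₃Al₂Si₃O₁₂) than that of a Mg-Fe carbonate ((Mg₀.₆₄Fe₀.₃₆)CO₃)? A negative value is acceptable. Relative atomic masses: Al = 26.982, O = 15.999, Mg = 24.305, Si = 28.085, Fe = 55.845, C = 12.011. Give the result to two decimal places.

-0.77 percentage points

Fe in (Mg₀.₄₅Fe₀.₅₅)₃Al₂Si₃O₁₂: molar mass 455.163 g/mol; 1.65×55.845 = 92.144 g → 20.24 wt%.
Fe in (Mg₀.₆₄Fe₀.₃₆)CO₃: molar mass 95.667 g/mol; 0.36×55.845 = 20.104 g → 21.01 wt%.
Difference = 20.24 − 21.01 = -0.77 percentage points.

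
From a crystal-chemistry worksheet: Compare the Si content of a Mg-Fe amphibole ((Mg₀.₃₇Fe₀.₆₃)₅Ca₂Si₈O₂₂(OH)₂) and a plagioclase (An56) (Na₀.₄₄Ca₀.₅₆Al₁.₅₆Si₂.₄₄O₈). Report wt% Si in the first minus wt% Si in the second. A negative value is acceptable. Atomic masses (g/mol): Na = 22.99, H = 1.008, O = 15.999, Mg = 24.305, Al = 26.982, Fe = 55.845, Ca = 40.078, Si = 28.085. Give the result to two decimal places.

M((Mg₀.₃₇Fe₀.₆₃)₅Ca₂Si₈O₂₂(OH)₂) = 911.704 g/mol, so wt% Si = 224.680/911.704 × 100 = 24.64%.
M(Na₀.₄₄Ca₀.₅₆Al₁.₅₆Si₂.₄₄O₈) = 271.171 g/mol, so wt% Si = 68.527/271.171 × 100 = 25.27%.
24.64 − 25.27 = -0.63 pp.

-0.63 percentage points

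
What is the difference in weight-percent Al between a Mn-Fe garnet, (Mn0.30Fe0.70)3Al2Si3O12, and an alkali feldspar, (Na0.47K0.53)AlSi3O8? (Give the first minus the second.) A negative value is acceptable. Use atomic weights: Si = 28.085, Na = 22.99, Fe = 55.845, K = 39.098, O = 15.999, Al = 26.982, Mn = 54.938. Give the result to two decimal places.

0.89 percentage points

M((Mn0.30Fe0.70)3Al2Si3O12) = 496.926 g/mol, so wt% Al = 53.964/496.926 × 100 = 10.86%.
M((Na0.47K0.53)AlSi3O8) = 270.756 g/mol, so wt% Al = 26.982/270.756 × 100 = 9.97%.
10.86 − 9.97 = 0.89 pp.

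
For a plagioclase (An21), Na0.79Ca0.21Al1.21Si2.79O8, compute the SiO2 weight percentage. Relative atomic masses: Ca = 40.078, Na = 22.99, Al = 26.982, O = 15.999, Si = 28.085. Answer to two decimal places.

Molar mass of Na0.79Ca0.21Al1.21Si2.79O8 = 0.79·22.99 + 0.21·40.078 + 1.21·26.982 + 2.79·28.085 + 8·15.999 = 265.576 g/mol.
Each formula unit contains 2.79 Si, equivalent to 2.79/1 = 2.7900 mol SiO2.
M(SiO2) = 1×28.085 + 2×15.999 = 60.083 g/mol.
Mass of SiO2 per formula unit = 2.7900 × 60.083 = 167.632 g.
SiO2 wt% = 167.632 / 265.576 × 100 = 63.12%.

63.12 wt%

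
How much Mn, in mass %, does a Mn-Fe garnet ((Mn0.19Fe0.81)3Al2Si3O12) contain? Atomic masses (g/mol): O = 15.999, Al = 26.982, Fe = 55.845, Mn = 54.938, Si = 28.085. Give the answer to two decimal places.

6.30 mass %

Formula mass = 0.57×54.938 + 2.43×55.845 + 2×26.982 + 3×28.085 + 12×15.999 = 497.225 g/mol, of which 31.315 g is Mn.
So Mn makes up 31.315/497.225 = 0.0630 of the mass, i.e. 6.30%.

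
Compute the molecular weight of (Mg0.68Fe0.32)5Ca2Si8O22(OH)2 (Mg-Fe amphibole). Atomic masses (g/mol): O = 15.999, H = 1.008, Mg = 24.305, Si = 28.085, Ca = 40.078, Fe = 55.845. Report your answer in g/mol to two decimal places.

Mg: 3.40 × 24.305 = 82.6370
Fe: 1.60 × 55.845 = 89.3520
Ca: 2 × 40.078 = 80.1560
Si: 8 × 28.085 = 224.6800
O: 24 × 15.999 = 383.9760
H: 2 × 1.008 = 2.0160
Summing the contributions gives the formula mass.

862.82 g/mol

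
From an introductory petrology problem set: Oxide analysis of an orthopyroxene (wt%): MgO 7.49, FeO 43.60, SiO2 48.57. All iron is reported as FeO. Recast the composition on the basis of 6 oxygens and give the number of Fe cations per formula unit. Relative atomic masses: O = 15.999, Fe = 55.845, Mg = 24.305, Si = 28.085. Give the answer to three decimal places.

1.511 Fe apfu

MgO (M=40.304): mol = 0.18584; Mg = 0.18584, O = 0.18584.
FeO (M=71.844): mol = 0.60687; Fe = 0.60687, O = 0.60687.
SiO2 (M=60.083): mol = 0.80838; Si = 0.80838, O = 1.61676.
ΣO = 2.40947; factor = 6/ΣO = 2.49017.
Fe apfu = 0.60687 × 2.49017 = 1.511.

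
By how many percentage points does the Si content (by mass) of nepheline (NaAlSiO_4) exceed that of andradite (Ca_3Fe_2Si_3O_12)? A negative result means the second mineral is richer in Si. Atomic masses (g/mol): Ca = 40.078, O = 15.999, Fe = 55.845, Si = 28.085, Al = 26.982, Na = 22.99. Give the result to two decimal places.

Si in NaAlSiO_4: molar mass 142.053 g/mol; 1×28.085 = 28.085 g → 19.77 wt%.
Si in Ca_3Fe_2Si_3O_12: molar mass 508.167 g/mol; 3×28.085 = 84.255 g → 16.58 wt%.
Difference = 19.77 − 16.58 = 3.19 percentage points.

3.19 percentage points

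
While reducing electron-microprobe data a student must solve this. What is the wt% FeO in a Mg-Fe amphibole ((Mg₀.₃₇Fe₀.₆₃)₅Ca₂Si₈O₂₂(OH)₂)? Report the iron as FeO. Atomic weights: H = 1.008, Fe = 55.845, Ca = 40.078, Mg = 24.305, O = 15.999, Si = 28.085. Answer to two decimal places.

24.82 wt%

M((Mg₀.₃₇Fe₀.₆₃)₅Ca₂Si₈O₂₂(OH)₂) = 911.704 g/mol; M(FeO) = 71.844 g/mol.
Moles FeO per formula unit = 3.15 Fe ÷ 1 = 3.1500.
FeO fraction = (3.1500 × 71.844) / 911.704 = 226.309/911.704 = 0.2482.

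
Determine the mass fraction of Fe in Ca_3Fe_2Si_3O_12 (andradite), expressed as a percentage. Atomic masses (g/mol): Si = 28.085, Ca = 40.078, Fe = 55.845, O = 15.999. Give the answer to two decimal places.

M(Ca_3Fe_2Si_3O_12) = 508.167 g/mol.
Fe contributes 2 × 55.845 = 111.690 g per mole.
111.690/508.167 = 0.2198 → 21.98%.

21.98 mass %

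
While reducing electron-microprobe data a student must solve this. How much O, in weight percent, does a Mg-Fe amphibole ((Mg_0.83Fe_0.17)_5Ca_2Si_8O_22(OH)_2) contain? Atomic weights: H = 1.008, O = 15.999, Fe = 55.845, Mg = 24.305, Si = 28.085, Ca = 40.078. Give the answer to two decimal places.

45.76 weight percent

M((Mg_0.83Fe_0.17)_5Ca_2Si_8O_22(OH)_2) = 839.162 g/mol.
O contributes 24 × 15.999 = 383.976 g per mole.
383.976/839.162 = 0.4576 → 45.76%.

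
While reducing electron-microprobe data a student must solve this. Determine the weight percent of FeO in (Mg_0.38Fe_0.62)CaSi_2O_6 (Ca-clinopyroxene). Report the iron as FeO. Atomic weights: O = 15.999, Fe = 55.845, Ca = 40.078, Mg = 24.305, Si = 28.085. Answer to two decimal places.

M((Mg_0.38Fe_0.62)CaSi_2O_6) = 236.102 g/mol; M(FeO) = 71.844 g/mol.
Moles FeO per formula unit = 0.62 Fe ÷ 1 = 0.6200.
FeO fraction = (0.6200 × 71.844) / 236.102 = 44.543/236.102 = 0.1887.

18.87 wt%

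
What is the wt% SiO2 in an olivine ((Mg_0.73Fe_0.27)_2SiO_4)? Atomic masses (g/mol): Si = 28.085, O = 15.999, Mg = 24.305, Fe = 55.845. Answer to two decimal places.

38.09 wt%

Molar mass of (Mg_0.73Fe_0.27)_2SiO_4 = 1.46·24.305 + 0.54·55.845 + 1·28.085 + 4·15.999 = 157.723 g/mol.
Each formula unit contains 1 Si, equivalent to 1/1 = 1.0000 mol SiO2.
M(SiO2) = 1×28.085 + 2×15.999 = 60.083 g/mol.
Mass of SiO2 per formula unit = 1.0000 × 60.083 = 60.083 g.
SiO2 wt% = 60.083 / 157.723 × 100 = 38.09%.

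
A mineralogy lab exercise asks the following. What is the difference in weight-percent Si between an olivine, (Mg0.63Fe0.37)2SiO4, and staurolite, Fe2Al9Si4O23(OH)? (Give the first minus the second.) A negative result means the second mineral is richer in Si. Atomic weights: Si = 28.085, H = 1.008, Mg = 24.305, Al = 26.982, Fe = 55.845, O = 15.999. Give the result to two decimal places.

M((Mg0.63Fe0.37)2SiO4) = 164.031 g/mol, so wt% Si = 28.085/164.031 × 100 = 17.12%.
M(Fe2Al9Si4O23(OH)) = 851.852 g/mol, so wt% Si = 112.340/851.852 × 100 = 13.19%.
17.12 − 13.19 = 3.93 pp.

3.93 percentage points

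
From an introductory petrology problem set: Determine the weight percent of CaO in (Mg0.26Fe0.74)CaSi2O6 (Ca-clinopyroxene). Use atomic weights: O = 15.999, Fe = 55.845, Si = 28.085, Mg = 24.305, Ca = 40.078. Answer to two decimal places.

M((Mg0.26Fe0.74)CaSi2O6) = 239.887 g/mol; M(CaO) = 56.077 g/mol.
Moles CaO per formula unit = 1 Ca ÷ 1 = 1.0000.
CaO fraction = (1.0000 × 56.077) / 239.887 = 56.077/239.887 = 0.2338.

23.38 wt%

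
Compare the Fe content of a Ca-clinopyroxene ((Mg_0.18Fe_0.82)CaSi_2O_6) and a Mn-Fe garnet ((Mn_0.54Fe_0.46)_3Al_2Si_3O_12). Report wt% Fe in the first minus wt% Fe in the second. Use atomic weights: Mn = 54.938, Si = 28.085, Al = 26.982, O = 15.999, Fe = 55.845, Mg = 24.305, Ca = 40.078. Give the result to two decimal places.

3.36 percentage points

Fe in (Mg_0.18Fe_0.82)CaSi_2O_6: molar mass 242.410 g/mol; 0.82×55.845 = 45.793 g → 18.89 wt%.
Fe in (Mn_0.54Fe_0.46)_3Al_2Si_3O_12: molar mass 496.273 g/mol; 1.38×55.845 = 77.066 g → 15.53 wt%.
Difference = 18.89 − 15.53 = 3.36 percentage points.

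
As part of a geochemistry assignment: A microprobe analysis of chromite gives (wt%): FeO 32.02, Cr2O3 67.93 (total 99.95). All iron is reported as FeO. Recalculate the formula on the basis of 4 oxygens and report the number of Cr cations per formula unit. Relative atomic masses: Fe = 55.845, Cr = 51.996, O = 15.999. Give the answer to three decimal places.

32.02 wt% FeO ÷ 71.844 g/mol = 0.44569 mol, giving 0.44569 Fe and 0.44569 O.
67.93 wt% Cr2O3 ÷ 151.989 g/mol = 0.44694 mol, giving 0.89388 Cr and 1.34082 O.
Oxygen sums to 1.78651; scaling by 4/1.78651 = 2.23900 puts the formula on 4 O.
Cr: 0.89388 × 2.23900 = 2.001 atoms per formula unit.

2.001 Cr apfu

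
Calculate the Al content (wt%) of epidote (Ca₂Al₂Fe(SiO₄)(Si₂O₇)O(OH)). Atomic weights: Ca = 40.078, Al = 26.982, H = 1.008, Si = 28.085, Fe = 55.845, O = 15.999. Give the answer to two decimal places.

11.17 wt%

M(Ca₂Al₂Fe(SiO₄)(Si₂O₇)O(OH)) = 483.215 g/mol.
Al contributes 2 × 26.982 = 53.964 g per mole.
53.964/483.215 = 0.1117 → 11.17%.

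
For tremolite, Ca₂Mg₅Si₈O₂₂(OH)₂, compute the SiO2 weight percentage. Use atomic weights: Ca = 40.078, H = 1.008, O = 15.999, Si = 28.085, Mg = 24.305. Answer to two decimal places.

Formula mass = 812.353 g/mol.
8 Si → 8.0000 mol SiO2 per formula unit; M(SiO2) = 60.083, so SiO2 mass = 480.664 g.
480.664/812.353 × 100 = 59.17 wt%.

59.17 wt%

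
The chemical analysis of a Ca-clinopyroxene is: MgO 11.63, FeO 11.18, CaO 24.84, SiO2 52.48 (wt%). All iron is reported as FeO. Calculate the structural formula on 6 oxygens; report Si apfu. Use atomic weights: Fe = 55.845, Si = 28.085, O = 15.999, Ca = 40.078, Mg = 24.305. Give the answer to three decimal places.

11.63 wt% MgO ÷ 40.304 g/mol = 0.28856 mol, giving 0.28856 Mg and 0.28856 O.
11.18 wt% FeO ÷ 71.844 g/mol = 0.15561 mol, giving 0.15561 Fe and 0.15561 O.
24.84 wt% CaO ÷ 56.077 g/mol = 0.44296 mol, giving 0.44296 Ca and 0.44296 O.
52.48 wt% SiO2 ÷ 60.083 g/mol = 0.87346 mol, giving 0.87346 Si and 1.74692 O.
Oxygen sums to 2.63405; scaling by 6/2.63405 = 2.27786 puts the formula on 6 O.
Si: 0.87346 × 2.27786 = 1.990 atoms per formula unit.

1.990 Si apfu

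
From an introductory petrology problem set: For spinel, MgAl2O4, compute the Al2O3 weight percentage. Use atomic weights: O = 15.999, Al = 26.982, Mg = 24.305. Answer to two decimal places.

71.67 wt%

Molar mass of MgAl2O4 = 1×24.305 + 2×26.982 + 4×15.999 = 142.265 g/mol.
Each formula unit contains 2 Al, equivalent to 2/2 = 1.0000 mol Al2O3.
M(Al2O3) = 2×26.982 + 3×15.999 = 101.961 g/mol.
Mass of Al2O3 per formula unit = 1.0000 × 101.961 = 101.961 g.
Al2O3 wt% = 101.961 / 142.265 × 100 = 71.67%.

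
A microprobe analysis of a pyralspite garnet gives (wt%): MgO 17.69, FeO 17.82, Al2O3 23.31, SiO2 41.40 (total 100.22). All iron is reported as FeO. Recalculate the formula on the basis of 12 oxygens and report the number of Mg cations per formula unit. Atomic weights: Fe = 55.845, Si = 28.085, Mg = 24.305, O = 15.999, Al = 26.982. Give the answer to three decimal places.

MgO (M=40.304): mol = 0.43891; Mg = 0.43891, O = 0.43891.
FeO (M=71.844): mol = 0.24804; Fe = 0.24804, O = 0.24804.
Al2O3 (M=101.961): mol = 0.22862; Al = 0.45724, O = 0.68586.
SiO2 (M=60.083): mol = 0.68905; Si = 0.68905, O = 1.37810.
ΣO = 2.75091; factor = 12/ΣO = 4.36219.
Mg apfu = 0.43891 × 4.36219 = 1.915.

1.915 Mg apfu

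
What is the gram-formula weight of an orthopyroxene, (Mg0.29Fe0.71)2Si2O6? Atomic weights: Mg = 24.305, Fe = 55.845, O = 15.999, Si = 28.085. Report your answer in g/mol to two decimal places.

M = 0.58·24.305 + 1.42·55.845 + 2·28.085 + 6·15.999

245.56 g/mol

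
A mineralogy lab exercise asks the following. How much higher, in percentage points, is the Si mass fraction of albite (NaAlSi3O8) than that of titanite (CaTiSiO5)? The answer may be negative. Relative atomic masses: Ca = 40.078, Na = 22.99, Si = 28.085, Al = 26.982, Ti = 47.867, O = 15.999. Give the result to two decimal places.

M(NaAlSi3O8) = 262.219 g/mol, so wt% Si = 84.255/262.219 × 100 = 32.13%.
M(CaTiSiO5) = 196.025 g/mol, so wt% Si = 28.085/196.025 × 100 = 14.33%.
32.13 − 14.33 = 17.80 pp.

17.80 percentage points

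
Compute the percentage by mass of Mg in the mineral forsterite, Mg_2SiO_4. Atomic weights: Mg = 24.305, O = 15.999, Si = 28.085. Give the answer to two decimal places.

34.55 weight percent

M(Mg_2SiO_4) = 140.691 g/mol.
Mg contributes 2 × 24.305 = 48.610 g per mole.
48.610/140.691 = 0.3455 → 34.55%.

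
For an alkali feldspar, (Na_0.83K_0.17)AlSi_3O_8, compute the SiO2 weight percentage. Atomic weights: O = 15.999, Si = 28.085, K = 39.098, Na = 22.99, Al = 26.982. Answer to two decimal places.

68.03 wt%

Molar mass of (Na_0.83K_0.17)AlSi_3O_8 = 0.83*22.99 + 0.17*39.098 + 1*26.982 + 3*28.085 + 8*15.999 = 264.957 g/mol.
Each formula unit contains 3 Si, equivalent to 3/1 = 3.0000 mol SiO2.
M(SiO2) = 1×28.085 + 2×15.999 = 60.083 g/mol.
Mass of SiO2 per formula unit = 3.0000 × 60.083 = 180.249 g.
SiO2 wt% = 180.249 / 264.957 × 100 = 68.03%.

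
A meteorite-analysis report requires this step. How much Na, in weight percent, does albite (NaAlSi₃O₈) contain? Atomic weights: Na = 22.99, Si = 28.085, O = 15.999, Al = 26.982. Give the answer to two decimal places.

Formula mass = 1×22.99 + 1×26.982 + 3×28.085 + 8×15.999 = 262.219 g/mol, of which 22.990 g is Na.
So Na makes up 22.990/262.219 = 0.0877 of the mass, i.e. 8.77%.

8.77 weight percent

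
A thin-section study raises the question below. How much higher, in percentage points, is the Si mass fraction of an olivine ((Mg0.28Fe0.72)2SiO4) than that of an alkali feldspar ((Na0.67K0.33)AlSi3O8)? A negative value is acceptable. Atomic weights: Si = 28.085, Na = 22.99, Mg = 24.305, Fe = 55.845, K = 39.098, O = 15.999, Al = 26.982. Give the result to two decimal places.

M((Mg0.28Fe0.72)2SiO4) = 186.109 g/mol, so wt% Si = 28.085/186.109 × 100 = 15.09%.
M((Na0.67K0.33)AlSi3O8) = 267.535 g/mol, so wt% Si = 84.255/267.535 × 100 = 31.49%.
15.09 − 31.49 = -16.40 pp.

-16.40 percentage points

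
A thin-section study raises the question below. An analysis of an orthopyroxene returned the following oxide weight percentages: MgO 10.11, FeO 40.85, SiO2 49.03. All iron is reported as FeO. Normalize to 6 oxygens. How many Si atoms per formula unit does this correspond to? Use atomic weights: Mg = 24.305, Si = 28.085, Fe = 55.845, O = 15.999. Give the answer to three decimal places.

10.11 wt% MgO ÷ 40.304 g/mol = 0.25084 mol, giving 0.25084 Mg and 0.25084 O.
40.85 wt% FeO ÷ 71.844 g/mol = 0.56859 mol, giving 0.56859 Fe and 0.56859 O.
49.03 wt% SiO2 ÷ 60.083 g/mol = 0.81604 mol, giving 0.81604 Si and 1.63208 O.
Oxygen sums to 2.45151; scaling by 6/2.45151 = 2.44747 puts the formula on 6 O.
Si: 0.81604 × 2.44747 = 1.997 atoms per formula unit.

1.997 Si apfu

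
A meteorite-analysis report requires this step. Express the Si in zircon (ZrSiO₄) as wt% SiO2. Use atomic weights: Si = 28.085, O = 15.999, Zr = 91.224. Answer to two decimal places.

32.78 wt%

M(ZrSiO₄) = 183.305 g/mol; M(SiO2) = 60.083 g/mol.
Moles SiO2 per formula unit = 1 Si ÷ 1 = 1.0000.
SiO2 fraction = (1.0000 × 60.083) / 183.305 = 60.083/183.305 = 0.3278.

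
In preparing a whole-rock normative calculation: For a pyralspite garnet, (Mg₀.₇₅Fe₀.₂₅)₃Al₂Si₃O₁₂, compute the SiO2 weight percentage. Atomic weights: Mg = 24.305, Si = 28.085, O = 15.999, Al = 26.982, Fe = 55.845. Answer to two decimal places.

M((Mg₀.₇₅Fe₀.₂₅)₃Al₂Si₃O₁₂) = 426.777 g/mol; M(SiO2) = 60.083 g/mol.
Moles SiO2 per formula unit = 3 Si ÷ 1 = 3.0000.
SiO2 fraction = (3.0000 × 60.083) / 426.777 = 180.249/426.777 = 0.4223.

42.23 wt%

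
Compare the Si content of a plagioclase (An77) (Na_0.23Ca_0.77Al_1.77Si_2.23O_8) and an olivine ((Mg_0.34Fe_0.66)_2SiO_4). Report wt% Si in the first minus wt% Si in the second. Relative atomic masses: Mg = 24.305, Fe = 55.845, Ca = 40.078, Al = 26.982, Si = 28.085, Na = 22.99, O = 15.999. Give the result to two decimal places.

7.41 percentage points

M(Na_0.23Ca_0.77Al_1.77Si_2.23O_8) = 274.527 g/mol, so wt% Si = 62.630/274.527 × 100 = 22.81%.
M((Mg_0.34Fe_0.66)_2SiO_4) = 182.324 g/mol, so wt% Si = 28.085/182.324 × 100 = 15.40%.
22.81 − 15.40 = 7.41 pp.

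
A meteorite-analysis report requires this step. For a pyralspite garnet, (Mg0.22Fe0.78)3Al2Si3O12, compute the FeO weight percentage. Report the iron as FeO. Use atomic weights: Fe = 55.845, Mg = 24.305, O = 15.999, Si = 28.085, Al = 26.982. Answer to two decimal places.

35.25 wt%

M((Mg0.22Fe0.78)3Al2Si3O12) = 476.926 g/mol; M(FeO) = 71.844 g/mol.
Moles FeO per formula unit = 2.34 Fe ÷ 1 = 2.3400.
FeO fraction = (2.3400 × 71.844) / 476.926 = 168.115/476.926 = 0.3525.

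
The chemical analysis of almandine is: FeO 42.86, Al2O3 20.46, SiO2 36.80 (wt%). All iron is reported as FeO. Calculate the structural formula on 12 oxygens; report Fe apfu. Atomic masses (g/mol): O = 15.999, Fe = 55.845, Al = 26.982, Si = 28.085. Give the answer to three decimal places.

2.954 Fe apfu

42.86 wt% FeO ÷ 71.844 g/mol = 0.59657 mol, giving 0.59657 Fe and 0.59657 O.
20.46 wt% Al2O3 ÷ 101.961 g/mol = 0.20066 mol, giving 0.40132 Al and 0.60198 O.
36.80 wt% SiO2 ÷ 60.083 g/mol = 0.61249 mol, giving 0.61249 Si and 1.22498 O.
Oxygen sums to 2.42353; scaling by 12/2.42353 = 4.95146 puts the formula on 12 O.
Fe: 0.59657 × 4.95146 = 2.954 atoms per formula unit.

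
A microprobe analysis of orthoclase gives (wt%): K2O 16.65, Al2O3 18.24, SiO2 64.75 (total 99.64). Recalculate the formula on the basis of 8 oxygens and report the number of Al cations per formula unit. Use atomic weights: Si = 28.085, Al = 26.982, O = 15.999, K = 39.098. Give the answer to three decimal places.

0.998 Al apfu

K2O (M=94.195): mol = 0.17676; K = 0.35352, O = 0.17676.
Al2O3 (M=101.961): mol = 0.17889; Al = 0.35778, O = 0.53667.
SiO2 (M=60.083): mol = 1.07768; Si = 1.07768, O = 2.15536.
ΣO = 2.86879; factor = 8/ΣO = 2.78863.
Al apfu = 0.35778 × 2.78863 = 0.998.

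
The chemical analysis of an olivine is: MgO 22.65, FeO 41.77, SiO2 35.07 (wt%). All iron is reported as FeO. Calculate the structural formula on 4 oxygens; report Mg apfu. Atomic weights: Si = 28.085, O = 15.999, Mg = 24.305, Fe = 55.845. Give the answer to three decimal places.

0.973 Mg apfu

MgO: 22.65/40.304 = 0.56198 mol → 0.56198 mol Mg, 0.56198 mol O.
FeO: 41.77/71.844 = 0.58140 mol → 0.58140 mol Fe, 0.58140 mol O.
SiO2: 35.07/60.083 = 0.58369 mol → 0.58369 mol Si, 1.16738 mol O.
Total oxygen = 2.31076 mol. Normalization factor = 4/2.31076 = 1.73103.
Mg per 4 O = 0.56198 × 1.73103 = 0.973.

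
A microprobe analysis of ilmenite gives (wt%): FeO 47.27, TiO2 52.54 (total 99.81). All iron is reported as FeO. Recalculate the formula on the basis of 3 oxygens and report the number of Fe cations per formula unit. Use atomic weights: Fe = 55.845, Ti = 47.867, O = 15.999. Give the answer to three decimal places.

FeO (M=71.844): mol = 0.65795; Fe = 0.65795, O = 0.65795.
TiO2 (M=79.865): mol = 0.65786; Ti = 0.65786, O = 1.31572.
ΣO = 1.97367; factor = 3/ΣO = 1.52001.
Fe apfu = 0.65795 × 1.52001 = 1.000.

1.000 Fe apfu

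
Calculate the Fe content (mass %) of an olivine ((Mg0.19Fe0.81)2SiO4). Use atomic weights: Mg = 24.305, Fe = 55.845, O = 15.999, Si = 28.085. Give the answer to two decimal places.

Molar mass of (Mg0.19Fe0.81)2SiO4: 0.38·24.305 + 1.62·55.845 + 1·28.085 + 4·15.999 = 191.786 g/mol.
Mass of Fe per formula unit: 1.62 × 55.845 = 90.469 g.
Weight fraction Fe = 90.469 / 191.786 = 0.4717.

47.17 mass %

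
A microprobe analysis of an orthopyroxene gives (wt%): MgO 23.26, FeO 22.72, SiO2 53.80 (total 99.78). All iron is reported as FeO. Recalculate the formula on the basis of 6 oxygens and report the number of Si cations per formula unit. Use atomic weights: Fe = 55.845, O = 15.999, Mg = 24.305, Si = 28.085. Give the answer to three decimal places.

MgO: 23.26/40.304 = 0.57711 mol → 0.57711 mol Mg, 0.57711 mol O.
FeO: 22.72/71.844 = 0.31624 mol → 0.31624 mol Fe, 0.31624 mol O.
SiO2: 53.80/60.083 = 0.89543 mol → 0.89543 mol Si, 1.79086 mol O.
Total oxygen = 2.68421 mol. Normalization factor = 6/2.68421 = 2.23529.
Si per 6 O = 0.89543 × 2.23529 = 2.002.

2.002 Si apfu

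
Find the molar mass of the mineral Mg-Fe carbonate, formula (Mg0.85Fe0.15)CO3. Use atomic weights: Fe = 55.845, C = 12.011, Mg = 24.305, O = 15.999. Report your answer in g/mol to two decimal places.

89.04 g/mol

The formula mass is the sum 0.85×24.305 + 0.15×55.845 + 1×12.011 + 3×15.999.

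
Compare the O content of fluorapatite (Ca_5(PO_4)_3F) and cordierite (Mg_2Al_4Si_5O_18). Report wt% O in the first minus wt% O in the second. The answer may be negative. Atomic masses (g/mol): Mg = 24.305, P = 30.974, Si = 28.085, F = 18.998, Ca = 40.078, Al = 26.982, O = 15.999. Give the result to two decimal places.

-11.16 percentage points

M(Ca_5(PO_4)_3F) = 504.298 g/mol, so wt% O = 191.988/504.298 × 100 = 38.07%.
M(Mg_2Al_4Si_5O_18) = 584.945 g/mol, so wt% O = 287.982/584.945 × 100 = 49.23%.
38.07 − 49.23 = -11.16 pp.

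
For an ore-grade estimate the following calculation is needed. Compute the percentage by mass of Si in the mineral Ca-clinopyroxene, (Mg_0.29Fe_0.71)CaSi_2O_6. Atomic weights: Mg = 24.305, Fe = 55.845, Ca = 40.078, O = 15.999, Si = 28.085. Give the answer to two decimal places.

Molar mass of (Mg_0.29Fe_0.71)CaSi_2O_6: 0.29·24.305 + 0.71·55.845 + 1·40.078 + 2·28.085 + 6·15.999 = 238.940 g/mol.
Mass of Si per formula unit: 2 × 28.085 = 56.170 g.
Weight fraction Si = 56.170 / 238.940 = 0.2351.

23.51 weight percent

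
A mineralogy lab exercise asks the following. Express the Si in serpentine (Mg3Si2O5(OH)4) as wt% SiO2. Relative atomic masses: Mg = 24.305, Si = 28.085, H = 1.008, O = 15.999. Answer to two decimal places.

Molar mass of Mg3Si2O5(OH)4 = 3*24.305 + 2*28.085 + 9*15.999 + 4*1.008 = 277.108 g/mol.
Each formula unit contains 2 Si, equivalent to 2/1 = 2.0000 mol SiO2.
M(SiO2) = 1×28.085 + 2×15.999 = 60.083 g/mol.
Mass of SiO2 per formula unit = 2.0000 × 60.083 = 120.166 g.
SiO2 wt% = 120.166 / 277.108 × 100 = 43.36%.

43.36 wt%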